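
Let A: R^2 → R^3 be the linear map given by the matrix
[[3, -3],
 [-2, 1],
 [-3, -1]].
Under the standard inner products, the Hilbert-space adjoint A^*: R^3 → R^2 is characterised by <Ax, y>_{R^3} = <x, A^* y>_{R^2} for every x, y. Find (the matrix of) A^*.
A^* = A^T =
[[3, -2, -3],
 [-3, 1, -1]]

For real matrices with standard dot products, the defining identity <Ax, y> = <x, A^* y> gives (Ax)^T y = x^T (A^*) y, i.e. x^T A^T y = x^T (A^*) y. Since this holds for all x, y, we must have A^* = A^T. Therefore
A^* =
[[3, -2, -3],
 [-3, 1, -1]].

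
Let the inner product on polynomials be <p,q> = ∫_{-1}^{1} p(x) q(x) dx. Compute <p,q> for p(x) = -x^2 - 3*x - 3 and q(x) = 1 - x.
<p,q> = -14/3

Expand the product: p(x)·q(x) = x^3 + 2*x^2 - 3.
∫_{-1}^{1} of each monomial x^k gives [2/(k+1) if k even, 0 if k odd]. Integrating term-by-term (or equivalently evaluating the antiderivative F(x) = x^4/4 + 2*x^3/3 - 3*x at the endpoints):
  F(1) − F(−1) = -25/12 − (31/12) = -14/3.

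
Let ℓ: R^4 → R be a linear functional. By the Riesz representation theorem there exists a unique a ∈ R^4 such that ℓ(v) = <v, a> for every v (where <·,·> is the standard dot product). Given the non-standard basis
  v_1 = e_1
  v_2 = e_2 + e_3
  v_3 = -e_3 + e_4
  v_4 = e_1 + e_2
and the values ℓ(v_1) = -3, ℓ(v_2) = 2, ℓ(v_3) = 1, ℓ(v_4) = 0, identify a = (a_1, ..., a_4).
a = (-3, 3, -1, 0)

Write a = (a_1, ..., a_4) in the standard basis. For each basis vector v_i, ℓ(v_i) = <v_i, a> is a linear equation in the a_j's. Collect the n equations into a matrix system V a = ℓ, where row i of V is v_i (expressed in the standard basis). Since V is invertible (lower-triangular with 1s on the diagonal, up to permutation), solve by back-substitution:
  V =
[[1, 0, 0, 0],
 [0, 1, 1, 0],
 [0, 0, -1, 1],
 [1, 1, 0, 0]]
  V a = (-3, 2, 1, 0)
Solving gives a = (-3, 3, -1, 0).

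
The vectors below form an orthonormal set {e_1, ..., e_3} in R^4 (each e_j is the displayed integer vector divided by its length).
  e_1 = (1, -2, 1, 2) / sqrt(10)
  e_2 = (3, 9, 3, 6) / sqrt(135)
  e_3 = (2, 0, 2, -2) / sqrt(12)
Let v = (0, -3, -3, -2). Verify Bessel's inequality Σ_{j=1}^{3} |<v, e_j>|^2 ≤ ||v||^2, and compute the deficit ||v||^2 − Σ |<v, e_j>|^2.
Σ |<v, e_j>|^2 = 35/2; ||v||^2 = 22; deficit = 9/2

Write each e_j = u_j / sqrt(<u_j, u_j>) where u_j is the displayed integer vector. Then <v, e_j> = <v, u_j> / sqrt(<u_j, u_j>), so |<v, e_j>|^2 = <v, u_j>^2 / <u_j, u_j>.
Coefficients: <v, e_1> = -1/sqrt(10), <v, e_2> = -48/sqrt(135), <v, e_3> = -2/sqrt(12).
Square and sum: Σ |<v, e_j>|^2 = 35/2.
Compute ||v||^2 = v·v = 22.
Deficit = 22 − 35/2 = 9/2 ≥ 0, confirming Bessel's inequality. (The deficit equals ||v − Σ <v,e_j> e_j||^2, the squared distance from v to span{e_j}.)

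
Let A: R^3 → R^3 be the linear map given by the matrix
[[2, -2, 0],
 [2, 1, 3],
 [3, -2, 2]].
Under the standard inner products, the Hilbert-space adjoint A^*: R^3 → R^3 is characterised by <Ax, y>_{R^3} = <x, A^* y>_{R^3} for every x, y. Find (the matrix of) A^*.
A^* = A^T =
[[2, 2, 3],
 [-2, 1, -2],
 [0, 3, 2]]

For real matrices with standard dot products, the defining identity <Ax, y> = <x, A^* y> gives (Ax)^T y = x^T (A^*) y, i.e. x^T A^T y = x^T (A^*) y. Since this holds for all x, y, we must have A^* = A^T. Therefore
A^* =
[[2, 2, 3],
 [-2, 1, -2],
 [0, 3, 2]].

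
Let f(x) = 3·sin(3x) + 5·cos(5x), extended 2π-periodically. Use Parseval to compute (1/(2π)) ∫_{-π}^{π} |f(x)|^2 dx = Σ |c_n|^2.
Σ |c_n|^2 = 17

Expand |f|^2 and use orthogonality of {sin(nx), cos(mx)} on [-π, π]:
  ∫_{-π}^{π} sin(nx)^2 dx = π, ∫ cos(mx)^2 dx = π, and cross terms integrate to 0.
So ∫_{-π}^{π} f(x)^2 dx = 3^2 · π + 5^2 · π = (9 + 25)π.
Divide by 2π: (9 + 25)/2 = 17.
By Parseval, this equals Σ |c_n|^2.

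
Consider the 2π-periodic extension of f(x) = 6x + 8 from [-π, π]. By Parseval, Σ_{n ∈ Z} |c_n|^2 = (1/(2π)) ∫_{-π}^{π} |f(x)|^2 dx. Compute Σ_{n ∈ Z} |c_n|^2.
Σ |c_n|^2 = 12π^2 + 64

Expand and integrate term by term over [-π, π]:
  ∫ (6x)^2 dx = 36·(2π^3/3); ∫ 2·6·(8)·x dx = 0 (odd integrand); ∫ 8^2 dx = 64·2π.
So (1/(2π)) ∫_{-π}^{π} (6x + 8)^2 dx = 36π^2/3 + 64 = 12π^2 + 64.
Parseval ⇒ Σ |c_n|^2 = 12π^2 + 64.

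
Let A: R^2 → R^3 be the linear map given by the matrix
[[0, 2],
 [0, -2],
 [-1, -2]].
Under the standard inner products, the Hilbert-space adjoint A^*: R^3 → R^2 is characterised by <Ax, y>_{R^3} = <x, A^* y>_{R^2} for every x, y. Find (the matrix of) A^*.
A^* = A^T =
[[0, 0, -1],
 [2, -2, -2]]

For real matrices with standard dot products, the defining identity <Ax, y> = <x, A^* y> gives (Ax)^T y = x^T (A^*) y, i.e. x^T A^T y = x^T (A^*) y. Since this holds for all x, y, we must have A^* = A^T. Therefore
A^* =
[[0, 0, -1],
 [2, -2, -2]].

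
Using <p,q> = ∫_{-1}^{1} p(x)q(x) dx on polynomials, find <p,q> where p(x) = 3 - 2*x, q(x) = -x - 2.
<p,q> = -32/3

Expand the product: p(x)·q(x) = 2*x^2 + x - 6.
∫_{-1}^{1} of each monomial x^k gives [2/(k+1) if k even, 0 if k odd]. Integrating term-by-term (or equivalently evaluating the antiderivative F(x) = 2*x^3/3 + x^2/2 - 6*x at the endpoints):
  F(1) − F(−1) = -29/6 − (35/6) = -32/3.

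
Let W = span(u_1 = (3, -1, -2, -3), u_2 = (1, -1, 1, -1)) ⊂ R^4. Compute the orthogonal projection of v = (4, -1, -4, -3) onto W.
proj_W(v) = (242/67, -42/67, -258/67, -242/67)

Set up U = [u_1 | ... | u_2] ∈ R^(4×2). The projector onto W = col(U) is P = U (U^T U)^(-1) U^T.
Compute U^T U =
  [23, 5]
  [5, 4],
and U^T v = (30, 4).
Solve U^T U · c = U^T v for the coefficients: c = (100/67, -58/67). The projection is proj_W(v) = U c.
Check: (v - proj_W(v)) · u_1 = 0  (should be 0).
Check: (v - proj_W(v)) · u_2 = 0  (should be 0).
Result: proj_W(v) = (242/67, -42/67, -258/67, -242/67).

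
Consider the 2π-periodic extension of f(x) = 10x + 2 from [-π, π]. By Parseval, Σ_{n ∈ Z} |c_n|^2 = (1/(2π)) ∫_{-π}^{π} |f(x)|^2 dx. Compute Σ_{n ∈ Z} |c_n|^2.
Σ |c_n|^2 = 100π^2/3 + 4

Expand and integrate term by term over [-π, π]:
  ∫ (10x)^2 dx = 100·(2π^3/3); ∫ 2·10·(2)·x dx = 0 (odd integrand); ∫ 2^2 dx = 4·2π.
So (1/(2π)) ∫_{-π}^{π} (10x + 2)^2 dx = 100π^2/3 + 4 = 100π^2/3 + 4.
Parseval ⇒ Σ |c_n|^2 = 100π^2/3 + 4.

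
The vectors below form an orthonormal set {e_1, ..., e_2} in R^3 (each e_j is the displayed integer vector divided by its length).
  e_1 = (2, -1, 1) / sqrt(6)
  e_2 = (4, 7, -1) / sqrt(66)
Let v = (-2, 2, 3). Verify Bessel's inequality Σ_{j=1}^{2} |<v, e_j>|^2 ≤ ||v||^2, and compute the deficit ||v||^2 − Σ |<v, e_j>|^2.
Σ |<v, e_j>|^2 = 18/11; ||v||^2 = 17; deficit = 169/11

Write each e_j = u_j / sqrt(<u_j, u_j>) where u_j is the displayed integer vector. Then <v, e_j> = <v, u_j> / sqrt(<u_j, u_j>), so |<v, e_j>|^2 = <v, u_j>^2 / <u_j, u_j>.
Coefficients: <v, e_1> = -3/sqrt(6), <v, e_2> = 3/sqrt(66).
Square and sum: Σ |<v, e_j>|^2 = 18/11.
Compute ||v||^2 = v·v = 17.
Deficit = 17 − 18/11 = 169/11 ≥ 0, confirming Bessel's inequality. (The deficit equals ||v − Σ <v,e_j> e_j||^2, the squared distance from v to span{e_j}.)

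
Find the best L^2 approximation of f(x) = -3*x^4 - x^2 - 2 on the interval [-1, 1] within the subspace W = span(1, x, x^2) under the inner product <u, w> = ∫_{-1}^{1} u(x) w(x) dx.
g(x) = -25*x^2/7 - 61/35

The best approximation g ∈ W is the orthogonal projection of f onto W. Writing g = a_0 + a_1 x + a_2 x^2, the coefficients solve the normal equations G · a = b where
  G_{ij} = <φ_i, φ_j> and b_i = <f, φ_i>, with φ_0 = 1, φ_1 = x, φ_2 = x^2.
G =
  [2, 0, 2/3]
  [0, 2/3, 0]
  [2/3, 0, 2/5],
b = (-88/15, 0, -272/105).
Solving gives a_0 = -61/35, a_1 = 0, a_2 = -25/7, so
  g(x) = -25*x^2/7 - 61/35.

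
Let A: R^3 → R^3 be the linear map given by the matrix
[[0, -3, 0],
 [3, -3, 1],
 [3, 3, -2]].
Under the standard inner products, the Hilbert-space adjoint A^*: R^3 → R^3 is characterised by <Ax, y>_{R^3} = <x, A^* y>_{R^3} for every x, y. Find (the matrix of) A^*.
A^* = A^T =
[[0, 3, 3],
 [-3, -3, 3],
 [0, 1, -2]]

For real matrices with standard dot products, the defining identity <Ax, y> = <x, A^* y> gives (Ax)^T y = x^T (A^*) y, i.e. x^T A^T y = x^T (A^*) y. Since this holds for all x, y, we must have A^* = A^T. Therefore
A^* =
[[0, 3, 3],
 [-3, -3, 3],
 [0, 1, -2]].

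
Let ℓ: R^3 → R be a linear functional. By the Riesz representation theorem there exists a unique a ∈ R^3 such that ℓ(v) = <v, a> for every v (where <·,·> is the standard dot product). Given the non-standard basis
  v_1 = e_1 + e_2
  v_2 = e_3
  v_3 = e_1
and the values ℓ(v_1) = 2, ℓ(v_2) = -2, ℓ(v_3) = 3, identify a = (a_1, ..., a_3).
a = (3, -1, -2)

Write a = (a_1, ..., a_3) in the standard basis. For each basis vector v_i, ℓ(v_i) = <v_i, a> is a linear equation in the a_j's. Collect the n equations into a matrix system V a = ℓ, where row i of V is v_i (expressed in the standard basis). Since V is invertible (lower-triangular with 1s on the diagonal, up to permutation), solve by back-substitution:
  V =
[[1, 1, 0],
 [0, 0, 1],
 [1, 0, 0]]
  V a = (2, -2, 3)
Solving gives a = (3, -1, -2).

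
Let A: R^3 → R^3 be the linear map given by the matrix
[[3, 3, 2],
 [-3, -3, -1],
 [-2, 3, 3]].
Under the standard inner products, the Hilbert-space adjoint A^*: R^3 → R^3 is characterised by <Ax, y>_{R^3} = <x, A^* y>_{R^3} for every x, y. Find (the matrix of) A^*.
A^* = A^T =
[[3, -3, -2],
 [3, -3, 3],
 [2, -1, 3]]

For real matrices with standard dot products, the defining identity <Ax, y> = <x, A^* y> gives (Ax)^T y = x^T (A^*) y, i.e. x^T A^T y = x^T (A^*) y. Since this holds for all x, y, we must have A^* = A^T. Therefore
A^* =
[[3, -3, -2],
 [3, -3, 3],
 [2, -1, 3]].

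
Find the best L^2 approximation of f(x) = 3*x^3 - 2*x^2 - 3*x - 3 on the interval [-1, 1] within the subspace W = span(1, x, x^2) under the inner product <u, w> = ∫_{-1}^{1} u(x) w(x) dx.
g(x) = -2*x^2 - 6*x/5 - 3

The best approximation g ∈ W is the orthogonal projection of f onto W. Writing g = a_0 + a_1 x + a_2 x^2, the coefficients solve the normal equations G · a = b where
  G_{ij} = <φ_i, φ_j> and b_i = <f, φ_i>, with φ_0 = 1, φ_1 = x, φ_2 = x^2.
G =
  [2, 0, 2/3]
  [0, 2/3, 0]
  [2/3, 0, 2/5],
b = (-22/3, -4/5, -14/5).
Solving gives a_0 = -3, a_1 = -6/5, a_2 = -2, so
  g(x) = -2*x^2 - 6*x/5 - 3.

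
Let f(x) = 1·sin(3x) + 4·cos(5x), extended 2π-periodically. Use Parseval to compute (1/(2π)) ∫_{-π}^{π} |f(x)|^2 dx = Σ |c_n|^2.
Σ |c_n|^2 = 17/2

Expand |f|^2 and use orthogonality of {sin(nx), cos(mx)} on [-π, π]:
  ∫_{-π}^{π} sin(nx)^2 dx = π, ∫ cos(mx)^2 dx = π, and cross terms integrate to 0.
So ∫_{-π}^{π} f(x)^2 dx = 1^2 · π + 4^2 · π = (1 + 16)π.
Divide by 2π: (1 + 16)/2 = 17/2.
By Parseval, this equals Σ |c_n|^2.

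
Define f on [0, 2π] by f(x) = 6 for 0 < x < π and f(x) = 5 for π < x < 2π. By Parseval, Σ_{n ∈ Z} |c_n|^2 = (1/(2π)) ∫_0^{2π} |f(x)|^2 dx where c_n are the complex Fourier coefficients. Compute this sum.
Σ |c_n|^2 = 61/2

Parseval equates the L^2 energy of f (normalised by 1/(2π)) with the ℓ^2 sum of its Fourier coefficients: (1/(2π)) ∫_0^{2π} |f|^2 = Σ |c_n|^2.
Compute the left side: (1/(2π)) [∫_0^π 6^2 dx + ∫_π^{2π} 5^2 dx] = (1/(2π)) · (36π + 25π) = (36 + 25)/2 = 61/2.
So Σ_{n ∈ Z} |c_n|^2 = 61/2.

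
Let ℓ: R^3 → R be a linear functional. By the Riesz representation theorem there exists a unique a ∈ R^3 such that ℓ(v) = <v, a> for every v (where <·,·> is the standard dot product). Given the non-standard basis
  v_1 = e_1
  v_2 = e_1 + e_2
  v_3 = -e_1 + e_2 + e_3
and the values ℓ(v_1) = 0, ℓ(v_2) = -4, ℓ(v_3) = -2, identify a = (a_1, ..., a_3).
a = (0, -4, 2)

Write a = (a_1, ..., a_3) in the standard basis. For each basis vector v_i, ℓ(v_i) = <v_i, a> is a linear equation in the a_j's. Collect the n equations into a matrix system V a = ℓ, where row i of V is v_i (expressed in the standard basis). Since V is invertible (lower-triangular with 1s on the diagonal, up to permutation), solve by back-substitution:
  V =
[[1, 0, 0],
 [1, 1, 0],
 [-1, 1, 1]]
  V a = (0, -4, -2)
Solving gives a = (0, -4, 2).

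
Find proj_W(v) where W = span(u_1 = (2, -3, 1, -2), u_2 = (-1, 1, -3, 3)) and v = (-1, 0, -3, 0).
proj_W(v) = (-15/82, -5/82, -145/82, 125/82)

Set up U = [u_1 | ... | u_2] ∈ R^(4×2). The projector onto W = col(U) is P = U (U^T U)^(-1) U^T.
Compute U^T U =
  [18, -14]
  [-14, 20],
and U^T v = (-5, 10).
Solve U^T U · c = U^T v for the coefficients: c = (10/41, 55/82). The projection is proj_W(v) = U c.
Check: (v - proj_W(v)) · u_1 = 0  (should be 0).
Check: (v - proj_W(v)) · u_2 = 0  (should be 0).
Result: proj_W(v) = (-15/82, -5/82, -145/82, 125/82).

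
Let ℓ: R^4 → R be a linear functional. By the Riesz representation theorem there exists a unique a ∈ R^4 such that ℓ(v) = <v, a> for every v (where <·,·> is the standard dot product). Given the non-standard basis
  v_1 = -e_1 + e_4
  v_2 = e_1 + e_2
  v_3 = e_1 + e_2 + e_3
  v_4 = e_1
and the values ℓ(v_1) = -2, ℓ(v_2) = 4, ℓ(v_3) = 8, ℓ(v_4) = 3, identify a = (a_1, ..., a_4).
a = (3, 1, 4, 1)

Write a = (a_1, ..., a_4) in the standard basis. For each basis vector v_i, ℓ(v_i) = <v_i, a> is a linear equation in the a_j's. Collect the n equations into a matrix system V a = ℓ, where row i of V is v_i (expressed in the standard basis). Since V is invertible (lower-triangular with 1s on the diagonal, up to permutation), solve by back-substitution:
  V =
[[-1, 0, 0, 1],
 [1, 1, 0, 0],
 [1, 1, 1, 0],
 [1, 0, 0, 0]]
  V a = (-2, 4, 8, 3)
Solving gives a = (3, 1, 4, 1).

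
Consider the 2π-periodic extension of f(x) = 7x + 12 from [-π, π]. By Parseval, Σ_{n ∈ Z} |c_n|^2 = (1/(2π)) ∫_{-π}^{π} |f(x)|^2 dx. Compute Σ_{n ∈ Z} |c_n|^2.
Σ |c_n|^2 = 49π^2/3 + 144

Expand and integrate term by term over [-π, π]:
  ∫ (7x)^2 dx = 49·(2π^3/3); ∫ 2·7·(12)·x dx = 0 (odd integrand); ∫ 12^2 dx = 144·2π.
So (1/(2π)) ∫_{-π}^{π} (7x + 12)^2 dx = 49π^2/3 + 144 = 49π^2/3 + 144.
Parseval ⇒ Σ |c_n|^2 = 49π^2/3 + 144.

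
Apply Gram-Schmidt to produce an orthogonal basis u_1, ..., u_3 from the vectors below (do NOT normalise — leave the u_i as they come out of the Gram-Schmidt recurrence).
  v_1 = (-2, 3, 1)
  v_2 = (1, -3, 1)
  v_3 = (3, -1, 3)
Orthogonal basis:
  u_1 = (-2, 3, 1)
  u_2 = (-3/7, -6/7, 12/7)
  u_3 = (8/3, 4/3, 4/3)

Apply the Gram-Schmidt recurrence
  u_1 = v_1
  u_i = v_i − Σ_{j<i} ((v_i · u_j) / (u_j · u_j)) · u_j.

Step by step this gives:
  u_1 = (-2, 3, 1)
  u_2 = (-3/7, -6/7, 12/7)
  u_3 = (8/3, 4/3, 4/3)

Orthogonality check:
  u_2 · u_1 = 0 (should be 0)
  u_3 · u_1 = 0 (should be 0)
  u_3 · u_2 = 0 (should be 0)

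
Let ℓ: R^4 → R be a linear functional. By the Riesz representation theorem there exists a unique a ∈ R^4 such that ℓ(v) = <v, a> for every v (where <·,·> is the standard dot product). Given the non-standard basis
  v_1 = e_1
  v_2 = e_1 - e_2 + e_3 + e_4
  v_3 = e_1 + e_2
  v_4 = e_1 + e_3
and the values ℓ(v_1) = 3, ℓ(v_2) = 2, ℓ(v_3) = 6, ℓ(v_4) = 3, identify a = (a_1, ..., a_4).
a = (3, 3, 0, 2)

Write a = (a_1, ..., a_4) in the standard basis. For each basis vector v_i, ℓ(v_i) = <v_i, a> is a linear equation in the a_j's. Collect the n equations into a matrix system V a = ℓ, where row i of V is v_i (expressed in the standard basis). Since V is invertible (lower-triangular with 1s on the diagonal, up to permutation), solve by back-substitution:
  V =
[[1, 0, 0, 0],
 [1, -1, 1, 1],
 [1, 1, 0, 0],
 [1, 0, 1, 0]]
  V a = (3, 2, 6, 3)
Solving gives a = (3, 3, 0, 2).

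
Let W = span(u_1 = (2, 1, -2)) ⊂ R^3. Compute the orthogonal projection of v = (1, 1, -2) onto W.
proj_W(v) = (14/9, 7/9, -14/9)

Set up U = [u_1 | ... | u_1] ∈ R^(3×1). The projector onto W = col(U) is P = U (U^T U)^(-1) U^T.
Compute U^T U =
  [9],
and U^T v = (7).
Solve U^T U · c = U^T v for the coefficients: c = (7/9). The projection is proj_W(v) = U c.
Check: (v - proj_W(v)) · u_1 = 0  (should be 0).
Result: proj_W(v) = (14/9, 7/9, -14/9).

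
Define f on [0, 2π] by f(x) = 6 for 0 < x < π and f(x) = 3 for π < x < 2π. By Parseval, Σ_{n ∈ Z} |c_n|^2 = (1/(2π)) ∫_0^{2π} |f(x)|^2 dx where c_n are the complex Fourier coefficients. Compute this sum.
Σ |c_n|^2 = 45/2

Parseval equates the L^2 energy of f (normalised by 1/(2π)) with the ℓ^2 sum of its Fourier coefficients: (1/(2π)) ∫_0^{2π} |f|^2 = Σ |c_n|^2.
Compute the left side: (1/(2π)) [∫_0^π 6^2 dx + ∫_π^{2π} 3^2 dx] = (1/(2π)) · (36π + 9π) = (36 + 9)/2 = 45/2.
So Σ_{n ∈ Z} |c_n|^2 = 45/2.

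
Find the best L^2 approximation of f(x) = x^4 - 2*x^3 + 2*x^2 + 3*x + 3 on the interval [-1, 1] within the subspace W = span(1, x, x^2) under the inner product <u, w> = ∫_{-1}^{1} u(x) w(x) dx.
g(x) = 20*x^2/7 + 9*x/5 + 102/35

The best approximation g ∈ W is the orthogonal projection of f onto W. Writing g = a_0 + a_1 x + a_2 x^2, the coefficients solve the normal equations G · a = b where
  G_{ij} = <φ_i, φ_j> and b_i = <f, φ_i>, with φ_0 = 1, φ_1 = x, φ_2 = x^2.
G =
  [2, 0, 2/3]
  [0, 2/3, 0]
  [2/3, 0, 2/5],
b = (116/15, 6/5, 108/35).
Solving gives a_0 = 102/35, a_1 = 9/5, a_2 = 20/7, so
  g(x) = 20*x^2/7 + 9*x/5 + 102/35.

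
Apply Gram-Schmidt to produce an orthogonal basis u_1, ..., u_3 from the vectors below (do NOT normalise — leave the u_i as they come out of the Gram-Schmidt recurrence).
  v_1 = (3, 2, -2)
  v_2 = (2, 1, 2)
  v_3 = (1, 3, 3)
Orthogonal basis:
  u_1 = (3, 2, -2)
  u_2 = (22/17, 9/17, 42/17)
  u_3 = (-162/137, 270/137, 27/137)

Apply the Gram-Schmidt recurrence
  u_1 = v_1
  u_i = v_i − Σ_{j<i} ((v_i · u_j) / (u_j · u_j)) · u_j.

Step by step this gives:
  u_1 = (3, 2, -2)
  u_2 = (22/17, 9/17, 42/17)
  u_3 = (-162/137, 270/137, 27/137)

Orthogonality check:
  u_2 · u_1 = 0 (should be 0)
  u_3 · u_1 = 0 (should be 0)
  u_3 · u_2 = 0 (should be 0)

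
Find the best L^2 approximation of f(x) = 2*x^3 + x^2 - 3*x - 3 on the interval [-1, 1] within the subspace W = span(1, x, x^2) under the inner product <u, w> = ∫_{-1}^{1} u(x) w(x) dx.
g(x) = x^2 - 9*x/5 - 3

The best approximation g ∈ W is the orthogonal projection of f onto W. Writing g = a_0 + a_1 x + a_2 x^2, the coefficients solve the normal equations G · a = b where
  G_{ij} = <φ_i, φ_j> and b_i = <f, φ_i>, with φ_0 = 1, φ_1 = x, φ_2 = x^2.
G =
  [2, 0, 2/3]
  [0, 2/3, 0]
  [2/3, 0, 2/5],
b = (-16/3, -6/5, -8/5).
Solving gives a_0 = -3, a_1 = -9/5, a_2 = 1, so
  g(x) = x^2 - 9*x/5 - 3.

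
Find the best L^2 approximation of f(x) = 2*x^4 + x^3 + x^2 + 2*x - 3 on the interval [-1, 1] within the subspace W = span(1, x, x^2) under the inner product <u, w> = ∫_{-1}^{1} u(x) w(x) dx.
g(x) = 19*x^2/7 + 13*x/5 - 111/35

The best approximation g ∈ W is the orthogonal projection of f onto W. Writing g = a_0 + a_1 x + a_2 x^2, the coefficients solve the normal equations G · a = b where
  G_{ij} = <φ_i, φ_j> and b_i = <f, φ_i>, with φ_0 = 1, φ_1 = x, φ_2 = x^2.
G =
  [2, 0, 2/3]
  [0, 2/3, 0]
  [2/3, 0, 2/5],
b = (-68/15, 26/15, -36/35).
Solving gives a_0 = -111/35, a_1 = 13/5, a_2 = 19/7, so
  g(x) = 19*x^2/7 + 13*x/5 - 111/35.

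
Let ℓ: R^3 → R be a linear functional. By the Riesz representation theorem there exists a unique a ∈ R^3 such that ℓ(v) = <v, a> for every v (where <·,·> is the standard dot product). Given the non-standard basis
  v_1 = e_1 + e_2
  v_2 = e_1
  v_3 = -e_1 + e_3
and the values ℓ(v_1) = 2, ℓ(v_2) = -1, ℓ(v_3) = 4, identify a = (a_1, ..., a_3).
a = (-1, 3, 3)

Write a = (a_1, ..., a_3) in the standard basis. For each basis vector v_i, ℓ(v_i) = <v_i, a> is a linear equation in the a_j's. Collect the n equations into a matrix system V a = ℓ, where row i of V is v_i (expressed in the standard basis). Since V is invertible (lower-triangular with 1s on the diagonal, up to permutation), solve by back-substitution:
  V =
[[1, 1, 0],
 [1, 0, 0],
 [-1, 0, 1]]
  V a = (2, -1, 4)
Solving gives a = (-1, 3, 3).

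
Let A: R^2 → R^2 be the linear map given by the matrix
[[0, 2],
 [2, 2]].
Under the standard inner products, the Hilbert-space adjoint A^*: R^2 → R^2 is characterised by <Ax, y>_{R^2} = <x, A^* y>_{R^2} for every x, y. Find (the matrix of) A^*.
A^* = A^T =
[[0, 2],
 [2, 2]]

For real matrices with standard dot products, the defining identity <Ax, y> = <x, A^* y> gives (Ax)^T y = x^T (A^*) y, i.e. x^T A^T y = x^T (A^*) y. Since this holds for all x, y, we must have A^* = A^T. Therefore
A^* =
[[0, 2],
 [2, 2]].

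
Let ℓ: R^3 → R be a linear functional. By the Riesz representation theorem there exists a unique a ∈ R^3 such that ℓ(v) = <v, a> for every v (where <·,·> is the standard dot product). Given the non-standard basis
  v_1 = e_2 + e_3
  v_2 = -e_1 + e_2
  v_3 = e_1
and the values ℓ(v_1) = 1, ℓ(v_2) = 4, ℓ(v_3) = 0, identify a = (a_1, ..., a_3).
a = (0, 4, -3)

Write a = (a_1, ..., a_3) in the standard basis. For each basis vector v_i, ℓ(v_i) = <v_i, a> is a linear equation in the a_j's. Collect the n equations into a matrix system V a = ℓ, where row i of V is v_i (expressed in the standard basis). Since V is invertible (lower-triangular with 1s on the diagonal, up to permutation), solve by back-substitution:
  V =
[[0, 1, 1],
 [-1, 1, 0],
 [1, 0, 0]]
  V a = (1, 4, 0)
Solving gives a = (0, 4, -3).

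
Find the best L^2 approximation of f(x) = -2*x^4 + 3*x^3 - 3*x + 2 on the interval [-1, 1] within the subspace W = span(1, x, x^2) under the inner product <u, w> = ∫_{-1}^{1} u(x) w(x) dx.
g(x) = -12*x^2/7 - 6*x/5 + 76/35

The best approximation g ∈ W is the orthogonal projection of f onto W. Writing g = a_0 + a_1 x + a_2 x^2, the coefficients solve the normal equations G · a = b where
  G_{ij} = <φ_i, φ_j> and b_i = <f, φ_i>, with φ_0 = 1, φ_1 = x, φ_2 = x^2.
G =
  [2, 0, 2/3]
  [0, 2/3, 0]
  [2/3, 0, 2/5],
b = (16/5, -4/5, 16/21).
Solving gives a_0 = 76/35, a_1 = -6/5, a_2 = -12/7, so
  g(x) = -12*x^2/7 - 6*x/5 + 76/35.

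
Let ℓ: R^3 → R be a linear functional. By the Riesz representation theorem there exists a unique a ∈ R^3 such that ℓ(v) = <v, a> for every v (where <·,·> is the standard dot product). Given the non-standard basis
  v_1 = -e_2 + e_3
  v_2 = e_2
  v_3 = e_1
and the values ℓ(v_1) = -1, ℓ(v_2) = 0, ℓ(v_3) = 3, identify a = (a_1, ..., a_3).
a = (3, 0, -1)

Write a = (a_1, ..., a_3) in the standard basis. For each basis vector v_i, ℓ(v_i) = <v_i, a> is a linear equation in the a_j's. Collect the n equations into a matrix system V a = ℓ, where row i of V is v_i (expressed in the standard basis). Since V is invertible (lower-triangular with 1s on the diagonal, up to permutation), solve by back-substitution:
  V =
[[0, -1, 1],
 [0, 1, 0],
 [1, 0, 0]]
  V a = (-1, 0, 3)
Solving gives a = (3, 0, -1).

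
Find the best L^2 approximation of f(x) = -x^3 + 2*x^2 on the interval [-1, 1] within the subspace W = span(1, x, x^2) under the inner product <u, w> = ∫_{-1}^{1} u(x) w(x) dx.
g(x) = 2*x^2 - 3*x/5

The best approximation g ∈ W is the orthogonal projection of f onto W. Writing g = a_0 + a_1 x + a_2 x^2, the coefficients solve the normal equations G · a = b where
  G_{ij} = <φ_i, φ_j> and b_i = <f, φ_i>, with φ_0 = 1, φ_1 = x, φ_2 = x^2.
G =
  [2, 0, 2/3]
  [0, 2/3, 0]
  [2/3, 0, 2/5],
b = (4/3, -2/5, 4/5).
Solving gives a_0 = 0, a_1 = -3/5, a_2 = 2, so
  g(x) = 2*x^2 - 3*x/5.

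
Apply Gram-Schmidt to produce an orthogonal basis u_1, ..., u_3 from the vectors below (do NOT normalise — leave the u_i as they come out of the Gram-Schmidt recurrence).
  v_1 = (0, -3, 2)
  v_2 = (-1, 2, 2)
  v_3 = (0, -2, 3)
Orthogonal basis:
  u_1 = (0, -3, 2)
  u_2 = (-1, 20/13, 30/13)
  u_3 = (50/113, 10/113, 15/113)

Apply the Gram-Schmidt recurrence
  u_1 = v_1
  u_i = v_i − Σ_{j<i} ((v_i · u_j) / (u_j · u_j)) · u_j.

Step by step this gives:
  u_1 = (0, -3, 2)
  u_2 = (-1, 20/13, 30/13)
  u_3 = (50/113, 10/113, 15/113)

Orthogonality check:
  u_2 · u_1 = 0 (should be 0)
  u_3 · u_1 = 0 (should be 0)
  u_3 · u_2 = 0 (should be 0)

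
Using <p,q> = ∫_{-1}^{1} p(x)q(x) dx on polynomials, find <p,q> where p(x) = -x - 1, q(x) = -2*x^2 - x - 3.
<p,q> = 8

Expand the product: p(x)·q(x) = 2*x^3 + 3*x^2 + 4*x + 3.
∫_{-1}^{1} of each monomial x^k gives [2/(k+1) if k even, 0 if k odd]. Integrating term-by-term (or equivalently evaluating the antiderivative F(x) = x^4/2 + x^3 + 2*x^2 + 3*x at the endpoints):
  F(1) − F(−1) = 13/2 − (-3/2) = 8.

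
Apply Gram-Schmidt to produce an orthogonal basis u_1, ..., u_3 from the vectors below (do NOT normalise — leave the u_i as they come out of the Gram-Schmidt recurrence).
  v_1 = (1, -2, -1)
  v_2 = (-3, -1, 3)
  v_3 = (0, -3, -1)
Orthogonal basis:
  u_1 = (1, -2, -1)
  u_2 = (-7/3, -7/3, 7/3)
  u_3 = (-1/2, 0, -1/2)

Apply the Gram-Schmidt recurrence
  u_1 = v_1
  u_i = v_i − Σ_{j<i} ((v_i · u_j) / (u_j · u_j)) · u_j.

Step by step this gives:
  u_1 = (1, -2, -1)
  u_2 = (-7/3, -7/3, 7/3)
  u_3 = (-1/2, 0, -1/2)

Orthogonality check:
  u_2 · u_1 = 0 (should be 0)
  u_3 · u_1 = 0 (should be 0)
  u_3 · u_2 = 0 (should be 0)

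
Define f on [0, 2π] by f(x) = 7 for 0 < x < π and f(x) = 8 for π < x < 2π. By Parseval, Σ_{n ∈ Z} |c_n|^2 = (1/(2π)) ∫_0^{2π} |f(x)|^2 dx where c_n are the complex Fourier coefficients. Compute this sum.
Σ |c_n|^2 = 113/2

Parseval equates the L^2 energy of f (normalised by 1/(2π)) with the ℓ^2 sum of its Fourier coefficients: (1/(2π)) ∫_0^{2π} |f|^2 = Σ |c_n|^2.
Compute the left side: (1/(2π)) [∫_0^π 7^2 dx + ∫_π^{2π} 8^2 dx] = (1/(2π)) · (49π + 64π) = (49 + 64)/2 = 113/2.
So Σ_{n ∈ Z} |c_n|^2 = 113/2.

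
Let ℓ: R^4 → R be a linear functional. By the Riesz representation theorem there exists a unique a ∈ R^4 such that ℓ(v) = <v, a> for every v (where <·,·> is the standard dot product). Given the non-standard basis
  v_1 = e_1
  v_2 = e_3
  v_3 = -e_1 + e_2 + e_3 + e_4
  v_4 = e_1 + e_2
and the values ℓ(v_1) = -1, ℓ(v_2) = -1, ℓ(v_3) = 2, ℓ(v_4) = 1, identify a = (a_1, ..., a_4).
a = (-1, 2, -1, 0)

Write a = (a_1, ..., a_4) in the standard basis. For each basis vector v_i, ℓ(v_i) = <v_i, a> is a linear equation in the a_j's. Collect the n equations into a matrix system V a = ℓ, where row i of V is v_i (expressed in the standard basis). Since V is invertible (lower-triangular with 1s on the diagonal, up to permutation), solve by back-substitution:
  V =
[[1, 0, 0, 0],
 [0, 0, 1, 0],
 [-1, 1, 1, 1],
 [1, 1, 0, 0]]
  V a = (-1, -1, 2, 1)
Solving gives a = (-1, 2, -1, 0).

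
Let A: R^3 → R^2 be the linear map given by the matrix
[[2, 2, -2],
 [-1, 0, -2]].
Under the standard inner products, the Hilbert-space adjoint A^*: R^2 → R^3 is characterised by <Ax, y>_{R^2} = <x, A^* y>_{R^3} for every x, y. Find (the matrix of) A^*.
A^* = A^T =
[[2, -1],
 [2, 0],
 [-2, -2]]

For real matrices with standard dot products, the defining identity <Ax, y> = <x, A^* y> gives (Ax)^T y = x^T (A^*) y, i.e. x^T A^T y = x^T (A^*) y. Since this holds for all x, y, we must have A^* = A^T. Therefore
A^* =
[[2, -1],
 [2, 0],
 [-2, -2]].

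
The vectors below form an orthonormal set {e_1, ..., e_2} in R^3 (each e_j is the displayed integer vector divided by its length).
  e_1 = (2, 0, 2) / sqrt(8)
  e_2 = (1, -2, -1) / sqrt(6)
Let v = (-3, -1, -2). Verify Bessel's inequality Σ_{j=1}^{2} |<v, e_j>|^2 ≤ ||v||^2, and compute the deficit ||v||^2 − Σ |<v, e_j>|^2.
Σ |<v, e_j>|^2 = 38/3; ||v||^2 = 14; deficit = 4/3

Write each e_j = u_j / sqrt(<u_j, u_j>) where u_j is the displayed integer vector. Then <v, e_j> = <v, u_j> / sqrt(<u_j, u_j>), so |<v, e_j>|^2 = <v, u_j>^2 / <u_j, u_j>.
Coefficients: <v, e_1> = -10/sqrt(8), <v, e_2> = 1/sqrt(6).
Square and sum: Σ |<v, e_j>|^2 = 38/3.
Compute ||v||^2 = v·v = 14.
Deficit = 14 − 38/3 = 4/3 ≥ 0, confirming Bessel's inequality. (The deficit equals ||v − Σ <v,e_j> e_j||^2, the squared distance from v to span{e_j}.)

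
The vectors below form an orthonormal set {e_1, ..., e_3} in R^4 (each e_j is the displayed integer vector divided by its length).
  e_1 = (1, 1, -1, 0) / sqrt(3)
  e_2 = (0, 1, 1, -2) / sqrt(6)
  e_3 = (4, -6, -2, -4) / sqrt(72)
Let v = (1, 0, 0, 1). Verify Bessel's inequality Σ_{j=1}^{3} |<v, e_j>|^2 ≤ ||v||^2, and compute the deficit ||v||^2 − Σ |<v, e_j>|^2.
Σ |<v, e_j>|^2 = 1; ||v||^2 = 2; deficit = 1

Write each e_j = u_j / sqrt(<u_j, u_j>) where u_j is the displayed integer vector. Then <v, e_j> = <v, u_j> / sqrt(<u_j, u_j>), so |<v, e_j>|^2 = <v, u_j>^2 / <u_j, u_j>.
Coefficients: <v, e_1> = 1/sqrt(3), <v, e_2> = -2/sqrt(6), <v, e_3> = 0/sqrt(72).
Square and sum: Σ |<v, e_j>|^2 = 1.
Compute ||v||^2 = v·v = 2.
Deficit = 2 − 1 = 1 ≥ 0, confirming Bessel's inequality. (The deficit equals ||v − Σ <v,e_j> e_j||^2, the squared distance from v to span{e_j}.)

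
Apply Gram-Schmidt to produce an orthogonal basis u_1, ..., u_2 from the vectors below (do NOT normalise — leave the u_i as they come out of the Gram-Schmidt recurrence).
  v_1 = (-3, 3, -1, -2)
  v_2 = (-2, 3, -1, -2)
Orthogonal basis:
  u_1 = (-3, 3, -1, -2)
  u_2 = (14/23, 9/23, -3/23, -6/23)

Apply the Gram-Schmidt recurrence
  u_1 = v_1
  u_i = v_i − Σ_{j<i} ((v_i · u_j) / (u_j · u_j)) · u_j.

Step by step this gives:
  u_1 = (-3, 3, -1, -2)
  u_2 = (14/23, 9/23, -3/23, -6/23)

Orthogonality check:
  u_2 · u_1 = 0 (should be 0)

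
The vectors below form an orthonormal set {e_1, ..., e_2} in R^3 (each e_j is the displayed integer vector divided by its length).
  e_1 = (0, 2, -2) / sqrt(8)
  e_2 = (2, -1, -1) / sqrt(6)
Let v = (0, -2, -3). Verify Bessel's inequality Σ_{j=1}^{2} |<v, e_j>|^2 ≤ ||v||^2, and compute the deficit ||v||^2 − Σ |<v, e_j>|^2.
Σ |<v, e_j>|^2 = 14/3; ||v||^2 = 13; deficit = 25/3

Write each e_j = u_j / sqrt(<u_j, u_j>) where u_j is the displayed integer vector. Then <v, e_j> = <v, u_j> / sqrt(<u_j, u_j>), so |<v, e_j>|^2 = <v, u_j>^2 / <u_j, u_j>.
Coefficients: <v, e_1> = 2/sqrt(8), <v, e_2> = 5/sqrt(6).
Square and sum: Σ |<v, e_j>|^2 = 14/3.
Compute ||v||^2 = v·v = 13.
Deficit = 13 − 14/3 = 25/3 ≥ 0, confirming Bessel's inequality. (The deficit equals ||v − Σ <v,e_j> e_j||^2, the squared distance from v to span{e_j}.)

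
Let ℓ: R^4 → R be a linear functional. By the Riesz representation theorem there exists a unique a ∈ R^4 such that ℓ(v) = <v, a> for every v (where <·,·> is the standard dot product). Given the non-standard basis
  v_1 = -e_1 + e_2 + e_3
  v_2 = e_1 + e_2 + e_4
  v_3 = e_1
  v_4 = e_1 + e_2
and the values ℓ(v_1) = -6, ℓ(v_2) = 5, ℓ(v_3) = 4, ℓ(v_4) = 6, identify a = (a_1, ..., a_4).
a = (4, 2, -4, -1)

Write a = (a_1, ..., a_4) in the standard basis. For each basis vector v_i, ℓ(v_i) = <v_i, a> is a linear equation in the a_j's. Collect the n equations into a matrix system V a = ℓ, where row i of V is v_i (expressed in the standard basis). Since V is invertible (lower-triangular with 1s on the diagonal, up to permutation), solve by back-substitution:
  V =
[[-1, 1, 1, 0],
 [1, 1, 0, 1],
 [1, 0, 0, 0],
 [1, 1, 0, 0]]
  V a = (-6, 5, 4, 6)
Solving gives a = (4, 2, -4, -1).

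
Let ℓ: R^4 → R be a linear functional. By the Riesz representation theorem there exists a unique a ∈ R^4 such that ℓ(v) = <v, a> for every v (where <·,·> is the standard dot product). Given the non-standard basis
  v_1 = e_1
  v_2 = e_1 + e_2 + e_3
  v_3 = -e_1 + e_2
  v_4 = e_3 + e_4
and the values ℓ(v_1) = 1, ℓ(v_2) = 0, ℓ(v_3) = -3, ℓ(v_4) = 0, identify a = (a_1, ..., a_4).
a = (1, -2, 1, -1)

Write a = (a_1, ..., a_4) in the standard basis. For each basis vector v_i, ℓ(v_i) = <v_i, a> is a linear equation in the a_j's. Collect the n equations into a matrix system V a = ℓ, where row i of V is v_i (expressed in the standard basis). Since V is invertible (lower-triangular with 1s on the diagonal, up to permutation), solve by back-substitution:
  V =
[[1, 0, 0, 0],
 [1, 1, 1, 0],
 [-1, 1, 0, 0],
 [0, 0, 1, 1]]
  V a = (1, 0, -3, 0)
Solving gives a = (1, -2, 1, -1).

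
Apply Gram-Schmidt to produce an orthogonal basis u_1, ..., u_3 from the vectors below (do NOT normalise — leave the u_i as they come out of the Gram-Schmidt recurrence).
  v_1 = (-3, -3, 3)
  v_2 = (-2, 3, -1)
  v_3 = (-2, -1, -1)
Orthogonal basis:
  u_1 = (-3, -3, 3)
  u_2 = (-8/3, 7/3, -1/3)
  u_3 = (-12/19, -18/19, -30/19)

Apply the Gram-Schmidt recurrence
  u_1 = v_1
  u_i = v_i − Σ_{j<i} ((v_i · u_j) / (u_j · u_j)) · u_j.

Step by step this gives:
  u_1 = (-3, -3, 3)
  u_2 = (-8/3, 7/3, -1/3)
  u_3 = (-12/19, -18/19, -30/19)

Orthogonality check:
  u_2 · u_1 = 0 (should be 0)
  u_3 · u_1 = 0 (should be 0)
  u_3 · u_2 = 0 (should be 0)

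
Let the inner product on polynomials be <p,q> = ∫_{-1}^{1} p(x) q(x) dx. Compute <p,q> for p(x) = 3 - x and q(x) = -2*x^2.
<p,q> = -4

Expand the product: p(x)·q(x) = 2*x^3 - 6*x^2.
∫_{-1}^{1} of each monomial x^k gives [2/(k+1) if k even, 0 if k odd]. Integrating term-by-term (or equivalently evaluating the antiderivative F(x) = x^4/2 - 2*x^3 at the endpoints):
  F(1) − F(−1) = -3/2 − (5/2) = -4.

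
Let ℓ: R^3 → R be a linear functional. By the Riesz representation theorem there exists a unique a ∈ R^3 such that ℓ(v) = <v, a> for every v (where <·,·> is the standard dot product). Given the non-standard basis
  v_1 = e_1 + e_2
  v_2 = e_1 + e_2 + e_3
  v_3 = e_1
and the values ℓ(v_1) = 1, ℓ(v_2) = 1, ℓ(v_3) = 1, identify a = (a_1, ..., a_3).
a = (1, 0, 0)

Write a = (a_1, ..., a_3) in the standard basis. For each basis vector v_i, ℓ(v_i) = <v_i, a> is a linear equation in the a_j's. Collect the n equations into a matrix system V a = ℓ, where row i of V is v_i (expressed in the standard basis). Since V is invertible (lower-triangular with 1s on the diagonal, up to permutation), solve by back-substitution:
  V =
[[1, 1, 0],
 [1, 1, 1],
 [1, 0, 0]]
  V a = (1, 1, 1)
Solving gives a = (1, 0, 0).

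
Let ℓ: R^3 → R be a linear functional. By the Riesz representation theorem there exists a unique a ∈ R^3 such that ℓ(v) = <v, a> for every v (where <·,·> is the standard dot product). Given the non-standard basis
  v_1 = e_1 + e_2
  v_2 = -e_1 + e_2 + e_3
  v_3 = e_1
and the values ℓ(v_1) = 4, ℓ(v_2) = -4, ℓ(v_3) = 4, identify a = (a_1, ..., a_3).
a = (4, 0, 0)

Write a = (a_1, ..., a_3) in the standard basis. For each basis vector v_i, ℓ(v_i) = <v_i, a> is a linear equation in the a_j's. Collect the n equations into a matrix system V a = ℓ, where row i of V is v_i (expressed in the standard basis). Since V is invertible (lower-triangular with 1s on the diagonal, up to permutation), solve by back-substitution:
  V =
[[1, 1, 0],
 [-1, 1, 1],
 [1, 0, 0]]
  V a = (4, -4, 4)
Solving gives a = (4, 0, 0).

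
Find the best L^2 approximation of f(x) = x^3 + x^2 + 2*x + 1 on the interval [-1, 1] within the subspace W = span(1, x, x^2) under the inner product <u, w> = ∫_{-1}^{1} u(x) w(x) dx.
g(x) = x^2 + 13*x/5 + 1

The best approximation g ∈ W is the orthogonal projection of f onto W. Writing g = a_0 + a_1 x + a_2 x^2, the coefficients solve the normal equations G · a = b where
  G_{ij} = <φ_i, φ_j> and b_i = <f, φ_i>, with φ_0 = 1, φ_1 = x, φ_2 = x^2.
G =
  [2, 0, 2/3]
  [0, 2/3, 0]
  [2/3, 0, 2/5],
b = (8/3, 26/15, 16/15).
Solving gives a_0 = 1, a_1 = 13/5, a_2 = 1, so
  g(x) = x^2 + 13*x/5 + 1.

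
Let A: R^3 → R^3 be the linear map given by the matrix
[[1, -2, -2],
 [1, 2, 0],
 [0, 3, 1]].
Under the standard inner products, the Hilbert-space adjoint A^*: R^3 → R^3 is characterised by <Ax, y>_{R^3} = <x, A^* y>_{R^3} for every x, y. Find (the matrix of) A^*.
A^* = A^T =
[[1, 1, 0],
 [-2, 2, 3],
 [-2, 0, 1]]

For real matrices with standard dot products, the defining identity <Ax, y> = <x, A^* y> gives (Ax)^T y = x^T (A^*) y, i.e. x^T A^T y = x^T (A^*) y. Since this holds for all x, y, we must have A^* = A^T. Therefore
A^* =
[[1, 1, 0],
 [-2, 2, 3],
 [-2, 0, 1]].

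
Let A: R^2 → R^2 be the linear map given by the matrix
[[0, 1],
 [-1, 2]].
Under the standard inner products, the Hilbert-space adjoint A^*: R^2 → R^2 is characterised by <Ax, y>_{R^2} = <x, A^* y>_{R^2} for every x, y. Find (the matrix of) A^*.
A^* = A^T =
[[0, -1],
 [1, 2]]

For real matrices with standard dot products, the defining identity <Ax, y> = <x, A^* y> gives (Ax)^T y = x^T (A^*) y, i.e. x^T A^T y = x^T (A^*) y. Since this holds for all x, y, we must have A^* = A^T. Therefore
A^* =
[[0, -1],
 [1, 2]].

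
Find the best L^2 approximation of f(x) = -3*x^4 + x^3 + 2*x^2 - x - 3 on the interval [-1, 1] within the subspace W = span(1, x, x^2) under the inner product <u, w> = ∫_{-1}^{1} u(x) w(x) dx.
g(x) = -4*x^2/7 - 2*x/5 - 96/35

The best approximation g ∈ W is the orthogonal projection of f onto W. Writing g = a_0 + a_1 x + a_2 x^2, the coefficients solve the normal equations G · a = b where
  G_{ij} = <φ_i, φ_j> and b_i = <f, φ_i>, with φ_0 = 1, φ_1 = x, φ_2 = x^2.
G =
  [2, 0, 2/3]
  [0, 2/3, 0]
  [2/3, 0, 2/5],
b = (-88/15, -4/15, -72/35).
Solving gives a_0 = -96/35, a_1 = -2/5, a_2 = -4/7, so
  g(x) = -4*x^2/7 - 2*x/5 - 96/35.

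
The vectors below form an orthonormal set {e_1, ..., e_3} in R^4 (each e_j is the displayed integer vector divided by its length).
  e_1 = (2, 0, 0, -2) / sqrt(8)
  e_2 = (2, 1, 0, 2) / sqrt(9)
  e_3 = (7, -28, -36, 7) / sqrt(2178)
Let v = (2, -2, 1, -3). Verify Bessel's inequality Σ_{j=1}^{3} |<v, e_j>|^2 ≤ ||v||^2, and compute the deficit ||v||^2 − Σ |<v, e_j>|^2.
Σ |<v, e_j>|^2 = 1737/121; ||v||^2 = 18; deficit = 441/121

Write each e_j = u_j / sqrt(<u_j, u_j>) where u_j is the displayed integer vector. Then <v, e_j> = <v, u_j> / sqrt(<u_j, u_j>), so |<v, e_j>|^2 = <v, u_j>^2 / <u_j, u_j>.
Coefficients: <v, e_1> = 10/sqrt(8), <v, e_2> = -4/sqrt(9), <v, e_3> = 13/sqrt(2178).
Square and sum: Σ |<v, e_j>|^2 = 1737/121.
Compute ||v||^2 = v·v = 18.
Deficit = 18 − 1737/121 = 441/121 ≥ 0, confirming Bessel's inequality. (The deficit equals ||v − Σ <v,e_j> e_j||^2, the squared distance from v to span{e_j}.)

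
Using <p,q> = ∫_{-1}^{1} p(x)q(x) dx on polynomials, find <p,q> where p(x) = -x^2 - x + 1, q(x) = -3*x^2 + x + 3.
<p,q> = 38/15

Expand the product: p(x)·q(x) = 3*x^4 + 2*x^3 - 7*x^2 - 2*x + 3.
∫_{-1}^{1} of each monomial x^k gives [2/(k+1) if k even, 0 if k odd]. Integrating term-by-term (or equivalently evaluating the antiderivative F(x) = 3*x^5/5 + x^4/2 - 7*x^3/3 - x^2 + 3*x at the endpoints):
  F(1) − F(−1) = 23/30 − (-53/30) = 38/15.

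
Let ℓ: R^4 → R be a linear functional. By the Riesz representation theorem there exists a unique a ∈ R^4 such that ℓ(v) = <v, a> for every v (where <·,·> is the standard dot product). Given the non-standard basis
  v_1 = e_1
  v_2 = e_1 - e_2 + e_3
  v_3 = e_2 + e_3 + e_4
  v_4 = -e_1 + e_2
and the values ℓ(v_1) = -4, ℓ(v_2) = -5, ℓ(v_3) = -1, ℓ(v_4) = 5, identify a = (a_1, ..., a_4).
a = (-4, 1, 0, -2)

Write a = (a_1, ..., a_4) in the standard basis. For each basis vector v_i, ℓ(v_i) = <v_i, a> is a linear equation in the a_j's. Collect the n equations into a matrix system V a = ℓ, where row i of V is v_i (expressed in the standard basis). Since V is invertible (lower-triangular with 1s on the diagonal, up to permutation), solve by back-substitution:
  V =
[[1, 0, 0, 0],
 [1, -1, 1, 0],
 [0, 1, 1, 1],
 [-1, 1, 0, 0]]
  V a = (-4, -5, -1, 5)
Solving gives a = (-4, 1, 0, -2).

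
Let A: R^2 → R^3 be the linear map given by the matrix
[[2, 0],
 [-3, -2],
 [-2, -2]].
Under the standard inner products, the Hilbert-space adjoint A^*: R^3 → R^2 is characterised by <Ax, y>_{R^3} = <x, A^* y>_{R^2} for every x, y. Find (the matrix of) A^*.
A^* = A^T =
[[2, -3, -2],
 [0, -2, -2]]

For real matrices with standard dot products, the defining identity <Ax, y> = <x, A^* y> gives (Ax)^T y = x^T (A^*) y, i.e. x^T A^T y = x^T (A^*) y. Since this holds for all x, y, we must have A^* = A^T. Therefore
A^* =
[[2, -3, -2],
 [0, -2, -2]].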